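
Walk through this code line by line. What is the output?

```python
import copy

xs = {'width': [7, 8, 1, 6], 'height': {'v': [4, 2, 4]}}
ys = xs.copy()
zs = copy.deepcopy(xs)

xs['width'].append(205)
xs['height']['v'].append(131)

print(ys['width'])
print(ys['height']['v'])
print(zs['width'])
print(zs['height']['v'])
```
[7, 8, 1, 6, 205]
[4, 2, 4, 131]
[7, 8, 1, 6]
[4, 2, 4]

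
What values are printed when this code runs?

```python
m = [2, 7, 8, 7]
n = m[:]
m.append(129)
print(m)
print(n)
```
[2, 7, 8, 7, 129]
[2, 7, 8, 7]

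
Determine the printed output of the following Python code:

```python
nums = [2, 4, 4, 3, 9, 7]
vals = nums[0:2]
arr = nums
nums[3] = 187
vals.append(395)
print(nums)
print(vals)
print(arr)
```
[2, 4, 4, 187, 9, 7]
[2, 4, 395]
[2, 4, 4, 187, 9, 7]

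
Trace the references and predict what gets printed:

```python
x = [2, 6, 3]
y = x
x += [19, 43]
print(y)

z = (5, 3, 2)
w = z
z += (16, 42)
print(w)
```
[2, 6, 3, 19, 43]
(5, 3, 2)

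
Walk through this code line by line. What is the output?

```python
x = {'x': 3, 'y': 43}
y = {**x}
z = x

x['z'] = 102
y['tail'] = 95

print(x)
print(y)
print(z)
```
{'x': 3, 'y': 43, 'z': 102}
{'x': 3, 'y': 43, 'tail': 95}
{'x': 3, 'y': 43, 'z': 102}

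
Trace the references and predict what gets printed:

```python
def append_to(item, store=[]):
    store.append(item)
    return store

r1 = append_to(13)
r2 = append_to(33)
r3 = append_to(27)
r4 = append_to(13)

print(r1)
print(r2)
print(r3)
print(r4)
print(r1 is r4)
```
[13, 33, 27, 13]
[13, 33, 27, 13]
[13, 33, 27, 13]
[13, 33, 27, 13]
True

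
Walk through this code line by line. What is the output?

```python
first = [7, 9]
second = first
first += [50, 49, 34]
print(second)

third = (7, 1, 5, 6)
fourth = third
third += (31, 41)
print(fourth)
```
[7, 9, 50, 49, 34]
(7, 1, 5, 6)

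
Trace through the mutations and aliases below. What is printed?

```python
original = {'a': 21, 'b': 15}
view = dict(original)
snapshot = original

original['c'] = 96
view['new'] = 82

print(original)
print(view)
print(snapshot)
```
{'a': 21, 'b': 15, 'c': 96}
{'a': 21, 'b': 15, 'new': 82}
{'a': 21, 'b': 15, 'c': 96}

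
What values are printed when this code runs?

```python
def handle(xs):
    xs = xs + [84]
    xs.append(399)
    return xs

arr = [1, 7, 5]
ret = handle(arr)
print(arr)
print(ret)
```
[1, 7, 5]
[1, 7, 5, 84, 399]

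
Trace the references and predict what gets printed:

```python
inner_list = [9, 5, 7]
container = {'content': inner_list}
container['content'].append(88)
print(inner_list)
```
[9, 5, 7, 88]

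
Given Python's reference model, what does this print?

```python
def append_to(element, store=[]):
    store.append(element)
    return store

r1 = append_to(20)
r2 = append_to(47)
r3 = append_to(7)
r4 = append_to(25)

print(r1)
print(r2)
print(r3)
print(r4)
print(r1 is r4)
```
[20, 47, 7, 25]
[20, 47, 7, 25]
[20, 47, 7, 25]
[20, 47, 7, 25]
True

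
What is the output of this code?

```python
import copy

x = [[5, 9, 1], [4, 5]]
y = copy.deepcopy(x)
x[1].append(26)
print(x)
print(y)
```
[[5, 9, 1], [4, 5, 26]]
[[5, 9, 1], [4, 5]]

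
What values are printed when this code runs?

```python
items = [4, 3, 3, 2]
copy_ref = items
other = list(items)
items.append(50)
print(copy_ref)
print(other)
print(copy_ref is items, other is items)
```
[4, 3, 3, 2, 50]
[4, 3, 3, 2]
True False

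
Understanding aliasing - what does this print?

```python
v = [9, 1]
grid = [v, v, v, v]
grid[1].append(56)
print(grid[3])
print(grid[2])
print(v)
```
[9, 1, 56]
[9, 1, 56]
[9, 1, 56]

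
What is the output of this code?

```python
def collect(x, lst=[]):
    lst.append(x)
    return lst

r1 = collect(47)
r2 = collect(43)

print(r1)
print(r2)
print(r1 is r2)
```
[47, 43]
[47, 43]
True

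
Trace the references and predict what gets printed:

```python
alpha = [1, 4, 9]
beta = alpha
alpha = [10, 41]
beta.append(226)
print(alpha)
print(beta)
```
[10, 41]
[1, 4, 9, 226]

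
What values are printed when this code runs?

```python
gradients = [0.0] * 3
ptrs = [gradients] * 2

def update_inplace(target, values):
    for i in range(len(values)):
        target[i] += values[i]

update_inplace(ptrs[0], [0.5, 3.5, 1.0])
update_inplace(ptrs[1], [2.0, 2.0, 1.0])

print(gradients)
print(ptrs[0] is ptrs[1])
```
[2.5, 5.5, 2.0]
True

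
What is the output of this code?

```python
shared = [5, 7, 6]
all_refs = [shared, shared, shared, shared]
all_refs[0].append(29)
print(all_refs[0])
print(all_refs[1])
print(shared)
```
[5, 7, 6, 29]
[5, 7, 6, 29]
[5, 7, 6, 29]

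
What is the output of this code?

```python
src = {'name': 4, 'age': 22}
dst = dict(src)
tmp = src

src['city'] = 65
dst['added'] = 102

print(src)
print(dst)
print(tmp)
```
{'name': 4, 'age': 22, 'city': 65}
{'name': 4, 'age': 22, 'added': 102}
{'name': 4, 'age': 22, 'city': 65}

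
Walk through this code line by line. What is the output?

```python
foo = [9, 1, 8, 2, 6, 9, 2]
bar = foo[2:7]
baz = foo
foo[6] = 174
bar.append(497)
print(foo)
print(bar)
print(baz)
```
[9, 1, 8, 2, 6, 9, 174]
[8, 2, 6, 9, 2, 497]
[9, 1, 8, 2, 6, 9, 174]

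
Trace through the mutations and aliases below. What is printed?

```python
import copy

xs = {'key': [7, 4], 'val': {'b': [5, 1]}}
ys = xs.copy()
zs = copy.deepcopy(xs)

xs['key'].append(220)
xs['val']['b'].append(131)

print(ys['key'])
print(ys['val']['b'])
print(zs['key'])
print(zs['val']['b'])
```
[7, 4, 220]
[5, 1, 131]
[7, 4]
[5, 1]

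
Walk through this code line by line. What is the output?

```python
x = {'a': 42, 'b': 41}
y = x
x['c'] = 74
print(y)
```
{'a': 42, 'b': 41, 'c': 74}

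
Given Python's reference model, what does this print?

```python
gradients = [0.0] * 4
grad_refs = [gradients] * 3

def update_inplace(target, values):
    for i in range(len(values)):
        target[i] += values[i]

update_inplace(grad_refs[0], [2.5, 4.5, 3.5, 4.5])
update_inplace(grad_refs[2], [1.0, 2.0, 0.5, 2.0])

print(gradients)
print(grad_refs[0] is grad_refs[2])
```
[3.5, 6.5, 4.0, 6.5]
True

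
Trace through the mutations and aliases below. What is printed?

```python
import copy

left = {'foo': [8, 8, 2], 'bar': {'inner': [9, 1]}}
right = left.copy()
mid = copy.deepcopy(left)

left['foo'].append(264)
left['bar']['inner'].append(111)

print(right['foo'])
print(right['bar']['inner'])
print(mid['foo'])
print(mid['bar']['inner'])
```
[8, 8, 2, 264]
[9, 1, 111]
[8, 8, 2]
[9, 1]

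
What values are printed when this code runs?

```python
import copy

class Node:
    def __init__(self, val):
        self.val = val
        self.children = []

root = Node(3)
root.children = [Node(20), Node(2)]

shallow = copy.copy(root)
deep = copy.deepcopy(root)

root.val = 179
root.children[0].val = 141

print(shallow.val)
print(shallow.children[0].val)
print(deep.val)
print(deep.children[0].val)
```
3
141
3
20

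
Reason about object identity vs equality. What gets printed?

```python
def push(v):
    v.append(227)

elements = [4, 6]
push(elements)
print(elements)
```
[4, 6, 227]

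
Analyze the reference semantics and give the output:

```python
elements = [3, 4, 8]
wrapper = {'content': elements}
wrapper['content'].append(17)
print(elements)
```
[3, 4, 8, 17]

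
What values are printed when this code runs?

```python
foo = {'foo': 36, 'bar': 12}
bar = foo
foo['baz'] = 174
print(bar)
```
{'foo': 36, 'bar': 12, 'baz': 174}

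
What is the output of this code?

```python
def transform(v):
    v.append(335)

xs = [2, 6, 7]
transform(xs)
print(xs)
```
[2, 6, 7, 335]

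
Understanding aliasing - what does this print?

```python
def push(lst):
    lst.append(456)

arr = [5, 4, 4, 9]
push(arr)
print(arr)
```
[5, 4, 4, 9, 456]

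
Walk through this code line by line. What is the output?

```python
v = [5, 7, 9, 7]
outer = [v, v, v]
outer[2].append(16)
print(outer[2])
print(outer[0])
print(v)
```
[5, 7, 9, 7, 16]
[5, 7, 9, 7, 16]
[5, 7, 9, 7, 16]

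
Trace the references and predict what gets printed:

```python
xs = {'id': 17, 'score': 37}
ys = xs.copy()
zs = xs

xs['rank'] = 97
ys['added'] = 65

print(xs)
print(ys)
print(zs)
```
{'id': 17, 'score': 37, 'rank': 97}
{'id': 17, 'score': 37, 'added': 65}
{'id': 17, 'score': 37, 'rank': 97}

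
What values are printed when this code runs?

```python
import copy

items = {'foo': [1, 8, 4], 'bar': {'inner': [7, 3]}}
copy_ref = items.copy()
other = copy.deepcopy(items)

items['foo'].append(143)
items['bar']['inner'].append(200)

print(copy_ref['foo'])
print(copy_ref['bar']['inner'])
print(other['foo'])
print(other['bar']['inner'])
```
[1, 8, 4, 143]
[7, 3, 200]
[1, 8, 4]
[7, 3]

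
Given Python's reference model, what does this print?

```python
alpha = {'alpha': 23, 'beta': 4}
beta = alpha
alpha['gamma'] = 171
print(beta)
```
{'alpha': 23, 'beta': 4, 'gamma': 171}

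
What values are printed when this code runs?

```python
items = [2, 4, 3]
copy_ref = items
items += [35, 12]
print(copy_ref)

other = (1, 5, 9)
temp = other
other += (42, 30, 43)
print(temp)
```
[2, 4, 3, 35, 12]
(1, 5, 9)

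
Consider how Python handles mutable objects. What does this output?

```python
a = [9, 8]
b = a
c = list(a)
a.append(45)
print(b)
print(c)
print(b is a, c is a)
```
[9, 8, 45]
[9, 8]
True False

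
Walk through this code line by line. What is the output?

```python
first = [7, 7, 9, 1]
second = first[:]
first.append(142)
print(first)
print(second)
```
[7, 7, 9, 1, 142]
[7, 7, 9, 1]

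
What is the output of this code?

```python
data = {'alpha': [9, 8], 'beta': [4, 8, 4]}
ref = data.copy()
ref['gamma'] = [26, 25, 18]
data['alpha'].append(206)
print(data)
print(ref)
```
{'alpha': [9, 8, 206], 'beta': [4, 8, 4]}
{'alpha': [9, 8, 206], 'beta': [4, 8, 4], 'gamma': [26, 25, 18]}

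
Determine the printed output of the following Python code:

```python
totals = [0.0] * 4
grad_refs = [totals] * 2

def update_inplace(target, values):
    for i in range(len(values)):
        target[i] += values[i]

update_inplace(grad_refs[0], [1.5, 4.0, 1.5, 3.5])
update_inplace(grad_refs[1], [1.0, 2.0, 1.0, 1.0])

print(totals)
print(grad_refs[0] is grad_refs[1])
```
[2.5, 6.0, 2.5, 4.5]
True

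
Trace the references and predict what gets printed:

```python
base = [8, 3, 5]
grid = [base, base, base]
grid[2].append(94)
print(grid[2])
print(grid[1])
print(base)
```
[8, 3, 5, 94]
[8, 3, 5, 94]
[8, 3, 5, 94]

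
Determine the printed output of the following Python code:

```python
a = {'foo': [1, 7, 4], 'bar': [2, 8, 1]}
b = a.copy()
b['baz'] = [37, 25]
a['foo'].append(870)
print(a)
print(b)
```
{'foo': [1, 7, 4, 870], 'bar': [2, 8, 1]}
{'foo': [1, 7, 4, 870], 'bar': [2, 8, 1], 'baz': [37, 25]}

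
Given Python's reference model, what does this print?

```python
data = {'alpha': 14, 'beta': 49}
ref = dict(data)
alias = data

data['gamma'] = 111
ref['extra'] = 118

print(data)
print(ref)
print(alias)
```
{'alpha': 14, 'beta': 49, 'gamma': 111}
{'alpha': 14, 'beta': 49, 'extra': 118}
{'alpha': 14, 'beta': 49, 'gamma': 111}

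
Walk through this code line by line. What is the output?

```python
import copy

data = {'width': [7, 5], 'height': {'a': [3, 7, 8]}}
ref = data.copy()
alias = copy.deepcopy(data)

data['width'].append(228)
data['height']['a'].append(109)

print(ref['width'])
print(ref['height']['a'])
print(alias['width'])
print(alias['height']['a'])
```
[7, 5, 228]
[3, 7, 8, 109]
[7, 5]
[3, 7, 8]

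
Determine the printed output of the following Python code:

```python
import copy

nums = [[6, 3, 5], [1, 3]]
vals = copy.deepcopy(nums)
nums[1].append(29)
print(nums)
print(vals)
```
[[6, 3, 5], [1, 3, 29]]
[[6, 3, 5], [1, 3]]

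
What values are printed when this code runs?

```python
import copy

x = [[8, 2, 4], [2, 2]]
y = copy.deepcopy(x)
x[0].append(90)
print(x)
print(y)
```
[[8, 2, 4, 90], [2, 2]]
[[8, 2, 4], [2, 2]]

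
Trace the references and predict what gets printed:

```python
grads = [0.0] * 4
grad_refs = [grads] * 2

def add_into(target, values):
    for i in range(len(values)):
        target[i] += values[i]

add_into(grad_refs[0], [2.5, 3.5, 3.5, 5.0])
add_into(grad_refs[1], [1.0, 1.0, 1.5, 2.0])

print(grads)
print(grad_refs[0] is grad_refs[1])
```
[3.5, 4.5, 5.0, 7.0]
True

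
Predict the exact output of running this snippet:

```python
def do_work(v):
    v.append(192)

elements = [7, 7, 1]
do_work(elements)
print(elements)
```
[7, 7, 1, 192]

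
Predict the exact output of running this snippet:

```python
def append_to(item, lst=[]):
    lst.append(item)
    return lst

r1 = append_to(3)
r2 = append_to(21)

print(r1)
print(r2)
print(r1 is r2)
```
[3, 21]
[3, 21]
True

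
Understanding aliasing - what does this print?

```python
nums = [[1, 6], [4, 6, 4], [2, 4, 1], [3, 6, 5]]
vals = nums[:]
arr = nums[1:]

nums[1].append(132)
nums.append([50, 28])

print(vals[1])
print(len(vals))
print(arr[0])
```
[4, 6, 4, 132]
4
[4, 6, 4, 132]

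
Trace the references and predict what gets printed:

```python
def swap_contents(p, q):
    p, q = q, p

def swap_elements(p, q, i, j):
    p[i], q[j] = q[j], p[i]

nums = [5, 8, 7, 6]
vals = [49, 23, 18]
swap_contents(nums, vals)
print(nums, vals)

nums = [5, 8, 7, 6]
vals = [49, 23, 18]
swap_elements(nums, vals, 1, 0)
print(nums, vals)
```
[5, 8, 7, 6] [49, 23, 18]
[5, 49, 7, 6] [8, 23, 18]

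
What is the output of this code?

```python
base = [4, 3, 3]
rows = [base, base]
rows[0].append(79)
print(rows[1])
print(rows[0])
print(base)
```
[4, 3, 3, 79]
[4, 3, 3, 79]
[4, 3, 3, 79]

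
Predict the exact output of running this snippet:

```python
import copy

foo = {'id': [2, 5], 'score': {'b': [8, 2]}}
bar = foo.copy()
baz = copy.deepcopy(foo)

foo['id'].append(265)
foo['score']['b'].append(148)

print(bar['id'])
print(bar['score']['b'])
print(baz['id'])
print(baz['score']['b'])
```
[2, 5, 265]
[8, 2, 148]
[2, 5]
[8, 2]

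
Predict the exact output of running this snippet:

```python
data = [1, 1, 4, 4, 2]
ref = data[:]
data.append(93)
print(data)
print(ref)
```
[1, 1, 4, 4, 2, 93]
[1, 1, 4, 4, 2]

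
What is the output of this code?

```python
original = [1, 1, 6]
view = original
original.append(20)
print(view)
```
[1, 1, 6, 20]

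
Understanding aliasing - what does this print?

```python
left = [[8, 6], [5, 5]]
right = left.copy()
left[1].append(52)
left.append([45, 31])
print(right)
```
[[8, 6], [5, 5, 52]]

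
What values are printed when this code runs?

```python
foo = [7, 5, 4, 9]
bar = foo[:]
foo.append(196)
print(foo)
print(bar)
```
[7, 5, 4, 9, 196]
[7, 5, 4, 9]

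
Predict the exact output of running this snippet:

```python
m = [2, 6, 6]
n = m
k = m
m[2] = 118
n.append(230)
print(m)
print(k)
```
[2, 6, 118, 230]
[2, 6, 118, 230]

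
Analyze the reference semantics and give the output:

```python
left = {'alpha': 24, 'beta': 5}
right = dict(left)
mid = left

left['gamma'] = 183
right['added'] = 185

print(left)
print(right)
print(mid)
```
{'alpha': 24, 'beta': 5, 'gamma': 183}
{'alpha': 24, 'beta': 5, 'added': 185}
{'alpha': 24, 'beta': 5, 'gamma': 183}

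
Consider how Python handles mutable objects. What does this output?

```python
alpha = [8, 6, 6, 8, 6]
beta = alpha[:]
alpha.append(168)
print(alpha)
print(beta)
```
[8, 6, 6, 8, 6, 168]
[8, 6, 6, 8, 6]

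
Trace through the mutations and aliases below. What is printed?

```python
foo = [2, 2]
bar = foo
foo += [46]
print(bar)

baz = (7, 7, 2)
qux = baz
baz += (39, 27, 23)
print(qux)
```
[2, 2, 46]
(7, 7, 2)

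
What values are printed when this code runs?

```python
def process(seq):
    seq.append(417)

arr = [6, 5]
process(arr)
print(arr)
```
[6, 5, 417]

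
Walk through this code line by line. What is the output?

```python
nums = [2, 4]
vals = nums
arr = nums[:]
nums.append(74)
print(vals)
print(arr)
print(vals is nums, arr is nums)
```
[2, 4, 74]
[2, 4]
True False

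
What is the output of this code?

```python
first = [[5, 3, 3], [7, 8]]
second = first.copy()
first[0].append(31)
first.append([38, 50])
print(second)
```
[[5, 3, 3, 31], [7, 8]]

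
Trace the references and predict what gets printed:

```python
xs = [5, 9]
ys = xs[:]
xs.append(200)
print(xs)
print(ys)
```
[5, 9, 200]
[5, 9]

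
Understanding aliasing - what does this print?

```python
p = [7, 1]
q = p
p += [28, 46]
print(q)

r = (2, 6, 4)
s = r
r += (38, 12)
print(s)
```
[7, 1, 28, 46]
(2, 6, 4)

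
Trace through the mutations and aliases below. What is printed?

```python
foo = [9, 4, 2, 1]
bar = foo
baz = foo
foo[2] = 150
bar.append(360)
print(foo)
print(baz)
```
[9, 4, 150, 1, 360]
[9, 4, 150, 1, 360]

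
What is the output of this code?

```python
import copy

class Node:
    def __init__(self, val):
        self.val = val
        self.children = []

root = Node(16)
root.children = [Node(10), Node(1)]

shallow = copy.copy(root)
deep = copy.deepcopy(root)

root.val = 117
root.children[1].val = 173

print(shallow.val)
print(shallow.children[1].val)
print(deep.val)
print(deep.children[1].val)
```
16
173
16
1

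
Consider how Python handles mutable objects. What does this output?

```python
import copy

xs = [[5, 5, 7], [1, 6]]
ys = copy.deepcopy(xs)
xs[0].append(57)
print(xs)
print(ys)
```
[[5, 5, 7, 57], [1, 6]]
[[5, 5, 7], [1, 6]]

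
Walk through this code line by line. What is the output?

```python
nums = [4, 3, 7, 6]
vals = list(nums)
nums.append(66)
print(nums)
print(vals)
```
[4, 3, 7, 6, 66]
[4, 3, 7, 6]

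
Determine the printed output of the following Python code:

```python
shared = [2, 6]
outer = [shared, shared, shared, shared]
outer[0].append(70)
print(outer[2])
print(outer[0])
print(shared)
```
[2, 6, 70]
[2, 6, 70]
[2, 6, 70]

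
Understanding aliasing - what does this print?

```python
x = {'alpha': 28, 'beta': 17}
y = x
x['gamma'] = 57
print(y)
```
{'alpha': 28, 'beta': 17, 'gamma': 57}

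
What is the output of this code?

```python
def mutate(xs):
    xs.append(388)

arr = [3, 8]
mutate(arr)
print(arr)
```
[3, 8, 388]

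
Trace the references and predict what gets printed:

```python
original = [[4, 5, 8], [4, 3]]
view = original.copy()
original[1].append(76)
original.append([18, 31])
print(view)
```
[[4, 5, 8], [4, 3, 76]]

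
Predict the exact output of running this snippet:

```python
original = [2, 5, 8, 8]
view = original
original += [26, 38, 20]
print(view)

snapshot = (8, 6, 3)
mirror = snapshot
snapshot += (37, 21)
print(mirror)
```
[2, 5, 8, 8, 26, 38, 20]
(8, 6, 3)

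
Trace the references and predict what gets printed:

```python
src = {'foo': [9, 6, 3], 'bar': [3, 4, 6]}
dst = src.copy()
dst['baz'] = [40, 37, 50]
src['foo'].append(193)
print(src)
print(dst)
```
{'foo': [9, 6, 3, 193], 'bar': [3, 4, 6]}
{'foo': [9, 6, 3, 193], 'bar': [3, 4, 6], 'baz': [40, 37, 50]}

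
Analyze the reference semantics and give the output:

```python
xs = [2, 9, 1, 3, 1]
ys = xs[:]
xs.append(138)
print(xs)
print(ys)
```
[2, 9, 1, 3, 1, 138]
[2, 9, 1, 3, 1]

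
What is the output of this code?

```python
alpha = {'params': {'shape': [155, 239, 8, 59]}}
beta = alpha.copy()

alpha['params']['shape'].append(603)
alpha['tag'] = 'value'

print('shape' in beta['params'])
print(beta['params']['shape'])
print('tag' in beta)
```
True
[155, 239, 8, 59, 603]
False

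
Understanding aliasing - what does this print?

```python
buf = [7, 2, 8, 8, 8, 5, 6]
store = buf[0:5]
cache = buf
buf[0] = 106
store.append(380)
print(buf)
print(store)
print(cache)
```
[106, 2, 8, 8, 8, 5, 6]
[7, 2, 8, 8, 8, 380]
[106, 2, 8, 8, 8, 5, 6]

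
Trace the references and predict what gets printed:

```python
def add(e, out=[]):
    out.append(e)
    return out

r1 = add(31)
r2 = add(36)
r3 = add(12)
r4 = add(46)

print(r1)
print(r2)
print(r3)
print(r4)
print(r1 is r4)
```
[31, 36, 12, 46]
[31, 36, 12, 46]
[31, 36, 12, 46]
[31, 36, 12, 46]
True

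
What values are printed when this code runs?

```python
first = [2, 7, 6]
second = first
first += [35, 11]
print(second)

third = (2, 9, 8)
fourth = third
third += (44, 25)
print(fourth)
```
[2, 7, 6, 35, 11]
(2, 9, 8)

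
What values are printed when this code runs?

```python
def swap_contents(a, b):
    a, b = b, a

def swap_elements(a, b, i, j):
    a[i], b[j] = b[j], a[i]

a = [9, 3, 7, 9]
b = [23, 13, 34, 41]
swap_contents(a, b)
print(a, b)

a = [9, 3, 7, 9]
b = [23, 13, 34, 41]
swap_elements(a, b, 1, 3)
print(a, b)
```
[9, 3, 7, 9] [23, 13, 34, 41]
[9, 41, 7, 9] [23, 13, 34, 3]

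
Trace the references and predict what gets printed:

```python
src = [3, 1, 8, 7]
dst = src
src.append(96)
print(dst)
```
[3, 1, 8, 7, 96]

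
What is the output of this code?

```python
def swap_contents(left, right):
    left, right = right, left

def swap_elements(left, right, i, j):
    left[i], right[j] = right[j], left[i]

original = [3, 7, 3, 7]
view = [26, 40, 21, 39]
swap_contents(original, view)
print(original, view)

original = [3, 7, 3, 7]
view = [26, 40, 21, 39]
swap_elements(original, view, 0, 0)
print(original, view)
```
[3, 7, 3, 7] [26, 40, 21, 39]
[26, 7, 3, 7] [3, 40, 21, 39]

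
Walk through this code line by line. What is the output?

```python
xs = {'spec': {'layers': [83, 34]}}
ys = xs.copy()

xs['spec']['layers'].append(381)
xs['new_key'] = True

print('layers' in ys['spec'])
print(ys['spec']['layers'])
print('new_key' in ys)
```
True
[83, 34, 381]
False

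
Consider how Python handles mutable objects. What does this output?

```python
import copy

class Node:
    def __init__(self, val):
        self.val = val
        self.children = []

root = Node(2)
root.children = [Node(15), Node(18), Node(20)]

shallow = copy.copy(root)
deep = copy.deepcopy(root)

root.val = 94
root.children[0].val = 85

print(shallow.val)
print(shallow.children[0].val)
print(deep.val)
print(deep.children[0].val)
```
2
85
2
15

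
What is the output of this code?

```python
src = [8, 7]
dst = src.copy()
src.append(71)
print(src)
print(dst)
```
[8, 7, 71]
[8, 7]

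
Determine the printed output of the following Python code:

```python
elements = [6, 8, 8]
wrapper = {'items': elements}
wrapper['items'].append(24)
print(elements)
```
[6, 8, 8, 24]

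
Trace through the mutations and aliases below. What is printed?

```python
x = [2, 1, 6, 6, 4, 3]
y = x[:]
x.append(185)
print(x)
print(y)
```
[2, 1, 6, 6, 4, 3, 185]
[2, 1, 6, 6, 4, 3]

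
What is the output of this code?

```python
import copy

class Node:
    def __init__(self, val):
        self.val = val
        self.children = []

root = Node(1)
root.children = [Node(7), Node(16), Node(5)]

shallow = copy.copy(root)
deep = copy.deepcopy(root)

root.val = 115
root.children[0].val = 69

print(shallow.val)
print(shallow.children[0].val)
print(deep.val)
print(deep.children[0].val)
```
1
69
1
7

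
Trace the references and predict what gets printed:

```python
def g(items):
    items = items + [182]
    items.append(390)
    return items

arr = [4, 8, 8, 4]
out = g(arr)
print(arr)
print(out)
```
[4, 8, 8, 4]
[4, 8, 8, 4, 182, 390]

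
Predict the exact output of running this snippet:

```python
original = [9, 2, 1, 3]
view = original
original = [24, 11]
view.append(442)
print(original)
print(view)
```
[24, 11]
[9, 2, 1, 3, 442]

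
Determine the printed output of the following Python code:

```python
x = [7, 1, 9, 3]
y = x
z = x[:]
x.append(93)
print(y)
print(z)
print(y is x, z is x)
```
[7, 1, 9, 3, 93]
[7, 1, 9, 3]
True False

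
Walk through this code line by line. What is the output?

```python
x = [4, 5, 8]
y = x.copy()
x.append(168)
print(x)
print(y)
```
[4, 5, 8, 168]
[4, 5, 8]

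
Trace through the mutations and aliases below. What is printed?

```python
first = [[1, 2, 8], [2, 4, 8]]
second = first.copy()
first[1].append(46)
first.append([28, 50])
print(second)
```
[[1, 2, 8], [2, 4, 8, 46]]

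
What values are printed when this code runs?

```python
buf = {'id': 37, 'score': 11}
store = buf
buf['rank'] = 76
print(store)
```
{'id': 37, 'score': 11, 'rank': 76}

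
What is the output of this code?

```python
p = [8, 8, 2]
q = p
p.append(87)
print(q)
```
[8, 8, 2, 87]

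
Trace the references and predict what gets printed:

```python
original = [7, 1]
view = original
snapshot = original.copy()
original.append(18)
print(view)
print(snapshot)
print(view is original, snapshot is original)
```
[7, 1, 18]
[7, 1]
True False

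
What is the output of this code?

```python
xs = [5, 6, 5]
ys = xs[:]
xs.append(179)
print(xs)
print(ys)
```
[5, 6, 5, 179]
[5, 6, 5]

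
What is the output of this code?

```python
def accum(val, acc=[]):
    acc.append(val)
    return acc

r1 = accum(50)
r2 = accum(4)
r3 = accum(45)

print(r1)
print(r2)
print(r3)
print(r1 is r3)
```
[50, 4, 45]
[50, 4, 45]
[50, 4, 45]
True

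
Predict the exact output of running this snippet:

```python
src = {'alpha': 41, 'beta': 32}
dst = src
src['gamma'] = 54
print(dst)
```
{'alpha': 41, 'beta': 32, 'gamma': 54}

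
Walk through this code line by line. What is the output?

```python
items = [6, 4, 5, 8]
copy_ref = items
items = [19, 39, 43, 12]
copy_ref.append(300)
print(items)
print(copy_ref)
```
[19, 39, 43, 12]
[6, 4, 5, 8, 300]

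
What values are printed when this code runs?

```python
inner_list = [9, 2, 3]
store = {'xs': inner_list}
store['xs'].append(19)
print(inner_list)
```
[9, 2, 3, 19]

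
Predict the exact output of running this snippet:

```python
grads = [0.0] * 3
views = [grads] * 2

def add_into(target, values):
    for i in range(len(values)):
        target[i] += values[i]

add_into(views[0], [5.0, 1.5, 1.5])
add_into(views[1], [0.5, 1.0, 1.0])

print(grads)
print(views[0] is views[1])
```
[5.5, 2.5, 2.5]
True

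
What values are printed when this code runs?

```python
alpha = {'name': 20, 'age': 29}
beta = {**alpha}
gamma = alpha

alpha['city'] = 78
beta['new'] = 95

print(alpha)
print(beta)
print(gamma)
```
{'name': 20, 'age': 29, 'city': 78}
{'name': 20, 'age': 29, 'new': 95}
{'name': 20, 'age': 29, 'city': 78}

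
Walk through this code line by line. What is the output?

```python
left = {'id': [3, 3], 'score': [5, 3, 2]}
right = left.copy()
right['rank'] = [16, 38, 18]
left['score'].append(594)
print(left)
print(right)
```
{'id': [3, 3], 'score': [5, 3, 2, 594]}
{'id': [3, 3], 'score': [5, 3, 2, 594], 'rank': [16, 38, 18]}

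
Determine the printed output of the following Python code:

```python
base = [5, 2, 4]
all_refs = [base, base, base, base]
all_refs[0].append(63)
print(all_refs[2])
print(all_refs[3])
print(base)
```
[5, 2, 4, 63]
[5, 2, 4, 63]
[5, 2, 4, 63]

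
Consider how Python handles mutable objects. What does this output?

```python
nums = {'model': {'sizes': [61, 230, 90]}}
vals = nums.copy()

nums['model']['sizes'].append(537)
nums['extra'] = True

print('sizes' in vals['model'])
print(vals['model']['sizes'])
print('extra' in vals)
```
True
[61, 230, 90, 537]
False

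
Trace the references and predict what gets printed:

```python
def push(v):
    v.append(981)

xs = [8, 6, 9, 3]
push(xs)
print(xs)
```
[8, 6, 9, 3, 981]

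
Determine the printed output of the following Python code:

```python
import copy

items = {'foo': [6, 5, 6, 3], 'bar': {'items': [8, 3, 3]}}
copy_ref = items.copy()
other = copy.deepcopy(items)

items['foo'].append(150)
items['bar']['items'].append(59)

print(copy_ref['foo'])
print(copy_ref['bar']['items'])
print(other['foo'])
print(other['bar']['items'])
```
[6, 5, 6, 3, 150]
[8, 3, 3, 59]
[6, 5, 6, 3]
[8, 3, 3]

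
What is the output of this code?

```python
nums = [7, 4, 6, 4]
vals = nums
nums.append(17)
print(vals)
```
[7, 4, 6, 4, 17]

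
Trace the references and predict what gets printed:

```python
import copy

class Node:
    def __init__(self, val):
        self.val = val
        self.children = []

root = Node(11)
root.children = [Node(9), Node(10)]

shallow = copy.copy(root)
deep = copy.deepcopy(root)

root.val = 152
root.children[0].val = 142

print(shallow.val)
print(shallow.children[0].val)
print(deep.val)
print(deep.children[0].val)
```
11
142
11
9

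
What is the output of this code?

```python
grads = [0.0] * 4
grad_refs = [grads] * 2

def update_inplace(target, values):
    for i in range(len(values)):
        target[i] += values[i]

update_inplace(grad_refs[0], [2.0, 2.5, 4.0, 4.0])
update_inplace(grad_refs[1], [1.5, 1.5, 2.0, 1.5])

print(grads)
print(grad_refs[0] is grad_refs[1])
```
[3.5, 4.0, 6.0, 5.5]
True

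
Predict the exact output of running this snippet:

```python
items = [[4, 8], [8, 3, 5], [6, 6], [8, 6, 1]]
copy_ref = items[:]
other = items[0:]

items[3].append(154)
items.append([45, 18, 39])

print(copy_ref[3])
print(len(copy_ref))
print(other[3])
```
[8, 6, 1, 154]
4
[8, 6, 1, 154]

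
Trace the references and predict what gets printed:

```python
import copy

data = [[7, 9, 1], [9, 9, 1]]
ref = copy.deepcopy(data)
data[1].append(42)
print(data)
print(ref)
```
[[7, 9, 1], [9, 9, 1, 42]]
[[7, 9, 1], [9, 9, 1]]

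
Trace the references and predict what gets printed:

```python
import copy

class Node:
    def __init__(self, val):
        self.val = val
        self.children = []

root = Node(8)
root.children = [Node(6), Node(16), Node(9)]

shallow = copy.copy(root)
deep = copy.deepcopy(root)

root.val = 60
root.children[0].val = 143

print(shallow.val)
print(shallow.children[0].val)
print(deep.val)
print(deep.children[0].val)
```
8
143
8
6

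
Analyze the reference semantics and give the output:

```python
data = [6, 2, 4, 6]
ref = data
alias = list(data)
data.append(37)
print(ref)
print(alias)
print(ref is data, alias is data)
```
[6, 2, 4, 6, 37]
[6, 2, 4, 6]
True False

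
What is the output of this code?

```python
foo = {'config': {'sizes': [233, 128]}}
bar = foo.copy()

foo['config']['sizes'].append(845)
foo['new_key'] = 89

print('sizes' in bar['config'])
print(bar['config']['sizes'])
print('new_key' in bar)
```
True
[233, 128, 845]
False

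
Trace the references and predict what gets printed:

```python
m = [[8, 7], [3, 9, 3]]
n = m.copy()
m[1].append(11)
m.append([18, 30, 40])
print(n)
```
[[8, 7], [3, 9, 3, 11]]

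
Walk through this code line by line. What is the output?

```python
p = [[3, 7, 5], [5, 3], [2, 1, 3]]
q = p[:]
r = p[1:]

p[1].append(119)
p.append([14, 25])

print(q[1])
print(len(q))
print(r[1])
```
[5, 3, 119]
3
[2, 1, 3]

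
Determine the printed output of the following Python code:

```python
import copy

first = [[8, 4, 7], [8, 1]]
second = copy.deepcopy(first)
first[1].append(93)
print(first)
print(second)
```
[[8, 4, 7], [8, 1, 93]]
[[8, 4, 7], [8, 1]]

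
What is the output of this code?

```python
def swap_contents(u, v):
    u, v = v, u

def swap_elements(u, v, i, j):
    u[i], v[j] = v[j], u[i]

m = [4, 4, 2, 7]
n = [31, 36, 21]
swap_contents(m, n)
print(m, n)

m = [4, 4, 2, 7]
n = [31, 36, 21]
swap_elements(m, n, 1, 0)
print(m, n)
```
[4, 4, 2, 7] [31, 36, 21]
[4, 31, 2, 7] [4, 36, 21]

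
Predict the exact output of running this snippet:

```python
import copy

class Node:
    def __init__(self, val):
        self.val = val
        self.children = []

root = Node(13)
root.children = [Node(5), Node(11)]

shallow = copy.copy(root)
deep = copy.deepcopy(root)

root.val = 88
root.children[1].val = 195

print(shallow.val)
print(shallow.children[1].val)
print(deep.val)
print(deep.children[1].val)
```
13
195
13
11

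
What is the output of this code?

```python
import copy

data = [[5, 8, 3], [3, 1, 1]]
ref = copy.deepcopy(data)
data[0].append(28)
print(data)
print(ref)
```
[[5, 8, 3, 28], [3, 1, 1]]
[[5, 8, 3], [3, 1, 1]]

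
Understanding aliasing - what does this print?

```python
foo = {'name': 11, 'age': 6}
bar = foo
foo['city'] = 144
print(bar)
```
{'name': 11, 'age': 6, 'city': 144}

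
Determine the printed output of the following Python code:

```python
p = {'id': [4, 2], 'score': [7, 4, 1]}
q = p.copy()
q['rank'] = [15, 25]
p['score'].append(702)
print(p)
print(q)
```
{'id': [4, 2], 'score': [7, 4, 1, 702]}
{'id': [4, 2], 'score': [7, 4, 1, 702], 'rank': [15, 25]}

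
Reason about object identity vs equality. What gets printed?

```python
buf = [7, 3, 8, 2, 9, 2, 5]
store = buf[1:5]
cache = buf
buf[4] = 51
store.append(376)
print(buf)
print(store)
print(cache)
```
[7, 3, 8, 2, 51, 2, 5]
[3, 8, 2, 9, 376]
[7, 3, 8, 2, 51, 2, 5]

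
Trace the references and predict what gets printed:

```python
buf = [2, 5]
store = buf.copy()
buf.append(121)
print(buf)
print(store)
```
[2, 5, 121]
[2, 5]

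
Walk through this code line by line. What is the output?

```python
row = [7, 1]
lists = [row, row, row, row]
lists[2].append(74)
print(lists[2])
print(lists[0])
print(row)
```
[7, 1, 74]
[7, 1, 74]
[7, 1, 74]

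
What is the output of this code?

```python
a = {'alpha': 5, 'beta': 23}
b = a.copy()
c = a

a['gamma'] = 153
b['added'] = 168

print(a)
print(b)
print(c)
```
{'alpha': 5, 'beta': 23, 'gamma': 153}
{'alpha': 5, 'beta': 23, 'added': 168}
{'alpha': 5, 'beta': 23, 'gamma': 153}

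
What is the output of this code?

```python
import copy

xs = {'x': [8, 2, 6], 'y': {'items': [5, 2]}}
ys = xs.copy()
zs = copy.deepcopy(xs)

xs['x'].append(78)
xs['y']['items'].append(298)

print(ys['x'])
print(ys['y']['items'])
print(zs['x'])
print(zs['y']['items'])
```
[8, 2, 6, 78]
[5, 2, 298]
[8, 2, 6]
[5, 2]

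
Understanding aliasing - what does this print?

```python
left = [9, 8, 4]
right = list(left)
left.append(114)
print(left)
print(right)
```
[9, 8, 4, 114]
[9, 8, 4]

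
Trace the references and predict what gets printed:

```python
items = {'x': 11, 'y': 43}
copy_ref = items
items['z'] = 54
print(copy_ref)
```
{'x': 11, 'y': 43, 'z': 54}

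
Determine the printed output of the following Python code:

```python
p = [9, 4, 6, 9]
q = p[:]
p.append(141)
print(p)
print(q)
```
[9, 4, 6, 9, 141]
[9, 4, 6, 9]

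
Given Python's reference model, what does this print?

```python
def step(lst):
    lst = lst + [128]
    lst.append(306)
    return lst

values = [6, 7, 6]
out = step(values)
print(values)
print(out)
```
[6, 7, 6]
[6, 7, 6, 128, 306]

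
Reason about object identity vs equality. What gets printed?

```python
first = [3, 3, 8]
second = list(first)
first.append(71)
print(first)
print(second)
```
[3, 3, 8, 71]
[3, 3, 8]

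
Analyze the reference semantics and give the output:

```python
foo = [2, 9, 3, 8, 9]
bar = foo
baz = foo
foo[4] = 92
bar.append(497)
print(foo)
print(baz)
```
[2, 9, 3, 8, 92, 497]
[2, 9, 3, 8, 92, 497]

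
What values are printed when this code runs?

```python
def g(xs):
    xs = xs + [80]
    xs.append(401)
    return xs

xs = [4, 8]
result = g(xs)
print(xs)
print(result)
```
[4, 8]
[4, 8, 80, 401]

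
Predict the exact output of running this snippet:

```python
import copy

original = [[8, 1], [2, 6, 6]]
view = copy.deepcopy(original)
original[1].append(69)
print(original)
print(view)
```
[[8, 1], [2, 6, 6, 69]]
[[8, 1], [2, 6, 6]]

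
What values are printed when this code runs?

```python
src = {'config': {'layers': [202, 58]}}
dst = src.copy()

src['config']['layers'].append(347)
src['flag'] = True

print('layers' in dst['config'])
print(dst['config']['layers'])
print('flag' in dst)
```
True
[202, 58, 347]
False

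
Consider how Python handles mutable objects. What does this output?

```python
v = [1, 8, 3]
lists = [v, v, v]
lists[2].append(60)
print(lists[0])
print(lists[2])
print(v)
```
[1, 8, 3, 60]
[1, 8, 3, 60]
[1, 8, 3, 60]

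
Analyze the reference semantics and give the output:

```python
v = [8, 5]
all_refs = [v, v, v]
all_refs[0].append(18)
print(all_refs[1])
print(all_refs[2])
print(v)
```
[8, 5, 18]
[8, 5, 18]
[8, 5, 18]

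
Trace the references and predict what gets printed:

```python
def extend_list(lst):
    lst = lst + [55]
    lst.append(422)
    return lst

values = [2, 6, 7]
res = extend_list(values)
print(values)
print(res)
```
[2, 6, 7]
[2, 6, 7, 55, 422]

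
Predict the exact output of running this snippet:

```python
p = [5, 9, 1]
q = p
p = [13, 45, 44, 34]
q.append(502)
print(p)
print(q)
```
[13, 45, 44, 34]
[5, 9, 1, 502]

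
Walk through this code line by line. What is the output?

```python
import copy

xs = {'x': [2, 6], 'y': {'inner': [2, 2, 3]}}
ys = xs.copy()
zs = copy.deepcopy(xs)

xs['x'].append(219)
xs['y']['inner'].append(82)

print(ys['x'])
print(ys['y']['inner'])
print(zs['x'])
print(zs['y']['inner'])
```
[2, 6, 219]
[2, 2, 3, 82]
[2, 6]
[2, 2, 3]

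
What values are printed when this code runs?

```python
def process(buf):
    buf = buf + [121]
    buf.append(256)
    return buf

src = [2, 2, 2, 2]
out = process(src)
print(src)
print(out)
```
[2, 2, 2, 2]
[2, 2, 2, 2, 121, 256]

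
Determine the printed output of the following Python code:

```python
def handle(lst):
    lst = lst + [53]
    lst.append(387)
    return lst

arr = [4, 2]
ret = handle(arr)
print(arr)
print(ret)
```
[4, 2]
[4, 2, 53, 387]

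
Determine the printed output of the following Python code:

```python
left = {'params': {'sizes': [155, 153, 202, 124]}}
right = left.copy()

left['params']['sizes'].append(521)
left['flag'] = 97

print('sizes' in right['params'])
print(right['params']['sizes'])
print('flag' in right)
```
True
[155, 153, 202, 124, 521]
False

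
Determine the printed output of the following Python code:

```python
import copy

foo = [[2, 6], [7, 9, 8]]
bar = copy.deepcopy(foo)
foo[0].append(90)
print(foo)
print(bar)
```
[[2, 6, 90], [7, 9, 8]]
[[2, 6], [7, 9, 8]]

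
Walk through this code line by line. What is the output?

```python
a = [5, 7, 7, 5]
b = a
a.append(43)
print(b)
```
[5, 7, 7, 5, 43]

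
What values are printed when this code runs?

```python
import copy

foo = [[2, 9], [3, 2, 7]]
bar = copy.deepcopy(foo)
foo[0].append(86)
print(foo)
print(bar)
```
[[2, 9, 86], [3, 2, 7]]
[[2, 9], [3, 2, 7]]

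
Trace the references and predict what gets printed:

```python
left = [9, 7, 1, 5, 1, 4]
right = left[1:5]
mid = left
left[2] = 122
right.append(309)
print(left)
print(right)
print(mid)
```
[9, 7, 122, 5, 1, 4]
[7, 1, 5, 1, 309]
[9, 7, 122, 5, 1, 4]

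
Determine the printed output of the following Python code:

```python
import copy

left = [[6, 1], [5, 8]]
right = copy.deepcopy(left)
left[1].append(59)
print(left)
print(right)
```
[[6, 1], [5, 8, 59]]
[[6, 1], [5, 8]]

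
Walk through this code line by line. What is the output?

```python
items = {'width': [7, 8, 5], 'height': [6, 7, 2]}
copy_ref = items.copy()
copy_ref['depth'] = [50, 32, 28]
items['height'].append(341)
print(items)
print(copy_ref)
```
{'width': [7, 8, 5], 'height': [6, 7, 2, 341]}
{'width': [7, 8, 5], 'height': [6, 7, 2, 341], 'depth': [50, 32, 28]}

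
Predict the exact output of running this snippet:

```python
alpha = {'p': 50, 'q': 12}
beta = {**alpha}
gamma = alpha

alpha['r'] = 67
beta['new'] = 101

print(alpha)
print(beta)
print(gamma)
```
{'p': 50, 'q': 12, 'r': 67}
{'p': 50, 'q': 12, 'new': 101}
{'p': 50, 'q': 12, 'r': 67}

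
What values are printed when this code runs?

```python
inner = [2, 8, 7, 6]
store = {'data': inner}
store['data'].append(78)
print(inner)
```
[2, 8, 7, 6, 78]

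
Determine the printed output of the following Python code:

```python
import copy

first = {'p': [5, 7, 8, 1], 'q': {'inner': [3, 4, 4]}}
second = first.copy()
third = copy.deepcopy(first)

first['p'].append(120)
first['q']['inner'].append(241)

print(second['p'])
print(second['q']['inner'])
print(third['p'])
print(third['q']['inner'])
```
[5, 7, 8, 1, 120]
[3, 4, 4, 241]
[5, 7, 8, 1]
[3, 4, 4]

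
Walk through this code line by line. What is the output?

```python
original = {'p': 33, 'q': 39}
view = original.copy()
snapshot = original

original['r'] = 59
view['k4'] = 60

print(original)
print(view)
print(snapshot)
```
{'p': 33, 'q': 39, 'r': 59}
{'p': 33, 'q': 39, 'k4': 60}
{'p': 33, 'q': 39, 'r': 59}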